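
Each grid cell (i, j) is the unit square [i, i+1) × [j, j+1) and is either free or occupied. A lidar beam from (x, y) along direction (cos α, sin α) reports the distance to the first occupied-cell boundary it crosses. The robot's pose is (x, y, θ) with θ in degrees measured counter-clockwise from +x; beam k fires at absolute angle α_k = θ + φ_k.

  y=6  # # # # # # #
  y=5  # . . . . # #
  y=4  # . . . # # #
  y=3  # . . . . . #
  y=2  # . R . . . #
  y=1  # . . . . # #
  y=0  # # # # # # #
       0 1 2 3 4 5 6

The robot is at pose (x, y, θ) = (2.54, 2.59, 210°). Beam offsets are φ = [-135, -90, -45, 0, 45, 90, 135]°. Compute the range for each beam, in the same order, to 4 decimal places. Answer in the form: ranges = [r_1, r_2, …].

beam 1: φ=-135°, α=75°
  direction (0.2588, 0.9659); cell (2,2); t to first gridline: x 1.7773, y 0.4245 (then +3.8637 / +1.0353)
    (2,3) via y @ 0.4245
    (2,4) via y @ 1.4597
    (3,4) via x @ 1.7773
    (3,5) via y @ 2.4950
    (3,6) via y @ 3.5303  # hit
  → r_1 = 3.5303
beam 2: φ=-90°, α=120°
  direction (-0.5000, 0.8660); cell (2,2); t to first gridline: x 1.0800, y 0.4734 (then +2.0000 / +1.1547)
    (2,3) via y @ 0.4734
    (1,3) via x @ 1.0800
    (1,4) via y @ 1.6281
    (1,5) via y @ 2.7828
    (0,5) via x @ 3.0800  # hit
  → r_2 = 3.0800
beam 3: φ=-45°, α=165°
  direction (-0.9659, 0.2588); cell (2,2); t to first gridline: x 0.5590, y 1.5841 (then +1.0353 / +3.8637)
    (1,2) via x @ 0.5590
    (1,3) via y @ 1.5841
    (0,3) via x @ 1.5943  # hit
  → r_3 = 1.5943
beam 4: φ=0°, α=210°
  direction (-0.8660, -0.5000); cell (2,2); t to first gridline: x 0.6235, y 1.1800 (then +1.1547 / +2.0000)
    (1,2) via x @ 0.6235
    (1,1) via y @ 1.1800
    (0,1) via x @ 1.7782  # hit
  → r_4 = 1.7782
beam 5: φ=45°, α=255°
  direction (-0.2588, -0.9659); cell (2,2); t to first gridline: x 2.0864, y 0.6108 (then +3.8637 / +1.0353)
    (2,1) via y @ 0.6108
    (2,0) via y @ 1.6461  # hit
  → r_5 = 1.6461
beam 6: φ=90°, α=300°
  direction (0.5000, -0.8660); cell (2,2); t to first gridline: x 0.9200, y 0.6813 (then +2.0000 / +1.1547)
    (2,1) via y @ 0.6813
    (3,1) via x @ 0.9200
    (3,0) via y @ 1.8360  # hit
  → r_6 = 1.8360
beam 7: φ=135°, α=345°
  direction (0.9659, -0.2588); cell (2,2); t to first gridline: x 0.4762, y 2.2796 (then +1.0353 / +3.8637)
    (3,2) via x @ 0.4762
    (4,2) via x @ 1.5115
    (4,1) via y @ 2.2796
    (5,1) via x @ 2.5468  # hit
  → r_7 = 2.5468

ranges = [3.5303, 3.0800, 1.5943, 1.7782, 1.6461, 1.8360, 2.5468]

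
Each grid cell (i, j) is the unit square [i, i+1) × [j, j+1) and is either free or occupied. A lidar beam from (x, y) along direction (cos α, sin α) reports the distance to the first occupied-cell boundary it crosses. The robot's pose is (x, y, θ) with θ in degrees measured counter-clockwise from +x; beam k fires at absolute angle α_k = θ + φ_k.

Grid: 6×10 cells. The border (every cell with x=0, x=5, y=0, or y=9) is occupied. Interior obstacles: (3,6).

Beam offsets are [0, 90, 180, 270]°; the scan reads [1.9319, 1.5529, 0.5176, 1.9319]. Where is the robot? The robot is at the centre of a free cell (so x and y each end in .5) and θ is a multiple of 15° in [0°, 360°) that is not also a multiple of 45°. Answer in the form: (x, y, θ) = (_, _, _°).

(x, y, θ) = (1.5, 7.5, 345°)

The pose lattice has 31·16 = 496 candidates. Test each by forward raycasting.
  (2.5, 7.5, 345°): beam 1 = 2.5882 ≠ 1.9319 ✗
  (4.5, 2.5, 300°): beam 1 = 1.0000 ≠ 1.9319 ✗
  (3.5, 7.5, 345°): beam 1 = 1.5529 ≠ 1.9319 ✗
  (2.5, 6.5, 330°): beam 1 = 0.5774 ≠ 1.9319 ✗
  …
  (1.5, 7.5, 345°): r_1=1.9319, r_2=1.5529, r_3=0.5176, r_4=1.9319 — all match ✓
Only this pose fits every beam.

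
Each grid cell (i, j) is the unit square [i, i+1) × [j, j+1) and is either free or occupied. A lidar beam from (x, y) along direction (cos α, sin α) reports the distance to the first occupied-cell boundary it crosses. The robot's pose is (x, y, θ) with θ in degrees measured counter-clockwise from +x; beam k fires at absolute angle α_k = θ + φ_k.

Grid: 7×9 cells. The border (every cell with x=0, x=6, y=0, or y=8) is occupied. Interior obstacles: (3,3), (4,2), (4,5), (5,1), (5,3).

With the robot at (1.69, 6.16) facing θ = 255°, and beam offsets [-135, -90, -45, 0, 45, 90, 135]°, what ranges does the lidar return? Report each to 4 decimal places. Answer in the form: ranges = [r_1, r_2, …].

beam 1: φ=-135°, α=120°
  d=(-0.5000,0.8660)  start (1,6)  tX=1.3800 tY=0.9699  stride 1/|dx|=2.0000 1/|dy|=1.1547
    cross y-line → (1,7), t=0.9699
    cross x-line → (0,7), t=1.3800 (wall)
  → r_1 = 1.3800
beam 2: φ=-90°, α=165°
  d=(-0.9659,0.2588)  start (1,6)  tX=0.7143 tY=3.2455  stride 1/|dx|=1.0353 1/|dy|=3.8637
    cross x-line → (0,6), t=0.7143 (wall)
  → r_2 = 0.7143
beam 3: φ=-45°, α=210°
  d=(-0.8660,-0.5000)  start (1,6)  tX=0.7967 tY=0.3200  stride 1/|dx|=1.1547 1/|dy|=2.0000
    cross y-line → (1,5), t=0.3200
    cross x-line → (0,5), t=0.7967 (wall)
  → r_3 = 0.7967
beam 4: φ=0°, α=255°
  d=(-0.2588,-0.9659)  start (1,6)  tX=2.6660 tY=0.1656  stride 1/|dx|=3.8637 1/|dy|=1.0353
    cross y-line → (1,5), t=0.1656
    cross y-line → (1,4), t=1.2009
    cross y-line → (1,3), t=2.2362
    cross x-line → (0,3), t=2.6660 (wall)
  → r_4 = 2.6660
beam 5: φ=45°, α=300°
  d=(0.5000,-0.8660)  start (1,6)  tX=0.6200 tY=0.1848  stride 1/|dx|=2.0000 1/|dy|=1.1547
    cross y-line → (1,5), t=0.1848
    cross x-line → (2,5), t=0.6200
    cross y-line → (2,4), t=1.3395
    cross y-line → (2,3), t=2.4942
    cross x-line → (3,3), t=2.6200 (wall)
  → r_5 = 2.6200
beam 6: φ=90°, α=345°
  d=(0.9659,-0.2588)  start (1,6)  tX=0.3209 tY=0.6182  stride 1/|dx|=1.0353 1/|dy|=3.8637
    cross x-line → (2,6), t=0.3209
    cross y-line → (2,5), t=0.6182
    cross x-line → (3,5), t=1.3562
    cross x-line → (4,5), t=2.3915 (wall)
  → r_6 = 2.3915
beam 7: φ=135°, α=30°
  d=(0.8660,0.5000)  start (1,6)  tX=0.3580 tY=1.6800  stride 1/|dx|=1.1547 1/|dy|=2.0000
    cross x-line → (2,6), t=0.3580
    cross x-line → (3,6), t=1.5127
    cross y-line → (3,7), t=1.6800
    cross x-line → (4,7), t=2.6674
    cross y-line → (4,8), t=3.6800 (wall)
  → r_7 = 3.6800

ranges = [1.3800, 0.7143, 0.7967, 2.6660, 2.6200, 2.3915, 3.6800]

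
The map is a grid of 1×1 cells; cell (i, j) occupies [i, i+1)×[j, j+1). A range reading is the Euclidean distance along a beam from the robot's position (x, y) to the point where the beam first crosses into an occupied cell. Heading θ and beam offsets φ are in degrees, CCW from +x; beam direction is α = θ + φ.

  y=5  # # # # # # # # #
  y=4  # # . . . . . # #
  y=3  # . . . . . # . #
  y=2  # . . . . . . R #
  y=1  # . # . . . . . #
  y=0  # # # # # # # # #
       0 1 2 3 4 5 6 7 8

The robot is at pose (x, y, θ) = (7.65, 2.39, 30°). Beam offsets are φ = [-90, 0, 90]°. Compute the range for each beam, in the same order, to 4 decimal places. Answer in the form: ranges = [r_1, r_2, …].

ranges = [0.7000, 0.4041, 1.3000]

beam 1: φ=-90°, α=300°
  cosα=0.5000 sinα=-0.8660 | (7,2) | tMaxX 0.7000 tMaxY 0.4503 | tΔX 2.0000 tΔY 1.1547
    t=0.4503 [y] (7,1)
    t=0.7000 [x] (8,1) — stop
  → r_1 = 0.7000
beam 2: φ=0°, α=30°
  cosα=0.8660 sinα=0.5000 | (7,2) | tMaxX 0.4041 tMaxY 1.2200 | tΔX 1.1547 tΔY 2.0000
    t=0.4041 [x] (8,2) — stop
  → r_2 = 0.4041
beam 3: φ=90°, α=120°
  cosα=-0.5000 sinα=0.8660 | (7,2) | tMaxX 1.3000 tMaxY 0.7044 | tΔX 2.0000 tΔY 1.1547
    t=0.7044 [y] (7,3)
    t=1.3000 [x] (6,3) — stop
  → r_3 = 1.3000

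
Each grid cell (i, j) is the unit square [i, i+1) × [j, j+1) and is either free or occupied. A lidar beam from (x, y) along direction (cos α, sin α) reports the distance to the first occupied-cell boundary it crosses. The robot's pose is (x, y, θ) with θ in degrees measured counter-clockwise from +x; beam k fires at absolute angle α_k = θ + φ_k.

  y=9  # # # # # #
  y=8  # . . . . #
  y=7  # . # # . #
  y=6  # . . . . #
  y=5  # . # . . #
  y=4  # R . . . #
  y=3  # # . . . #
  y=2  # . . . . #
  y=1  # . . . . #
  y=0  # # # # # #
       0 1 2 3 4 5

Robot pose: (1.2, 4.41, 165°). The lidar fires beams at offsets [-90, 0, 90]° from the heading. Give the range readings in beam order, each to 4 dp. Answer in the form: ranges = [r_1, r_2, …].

ranges = [3.0910, 0.2071, 0.4245]

beam 1: φ=-90°, α=75°
  d=(0.2588,0.9659)  start (1,4)  tX=3.0910 tY=0.6108  stride 1/|dx|=3.8637 1/|dy|=1.0353
    cross y-line → (1,5), t=0.6108
    cross y-line → (1,6), t=1.6461
    cross y-line → (1,7), t=2.6814
    cross x-line → (2,7), t=3.0910 (wall)
  → r_1 = 3.0910
beam 2: φ=0°, α=165°
  d=(-0.9659,0.2588)  start (1,4)  tX=0.2071 tY=2.2796  stride 1/|dx|=1.0353 1/|dy|=3.8637
    cross x-line → (0,4), t=0.2071 (wall)
  → r_2 = 0.2071
beam 3: φ=90°, α=255°
  d=(-0.2588,-0.9659)  start (1,4)  tX=0.7727 tY=0.4245  stride 1/|dx|=3.8637 1/|dy|=1.0353
    cross y-line → (1,3), t=0.4245 (wall)
  → r_3 = 0.4245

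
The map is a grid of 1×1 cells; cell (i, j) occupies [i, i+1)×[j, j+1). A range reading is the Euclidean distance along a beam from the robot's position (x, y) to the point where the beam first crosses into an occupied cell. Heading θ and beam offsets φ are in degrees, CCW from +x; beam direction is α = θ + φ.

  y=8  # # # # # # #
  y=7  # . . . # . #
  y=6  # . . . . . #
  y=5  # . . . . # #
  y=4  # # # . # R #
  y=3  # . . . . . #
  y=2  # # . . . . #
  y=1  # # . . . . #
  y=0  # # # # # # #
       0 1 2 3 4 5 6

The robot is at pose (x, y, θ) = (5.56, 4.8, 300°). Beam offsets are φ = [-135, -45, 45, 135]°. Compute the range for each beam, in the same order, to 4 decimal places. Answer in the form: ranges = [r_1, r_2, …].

beam 1: φ=-135°, α=165°
  direction (-0.9659, 0.2588); cell (5,4); t to first gridline: x 0.5798, y 0.7727 (then +1.0353 / +3.8637)
    (4,4) via x @ 0.5798  # hit
  → r_1 = 0.5798
beam 2: φ=-45°, α=255°
  direction (-0.2588, -0.9659); cell (5,4); t to first gridline: x 2.1637, y 0.8282 (then +3.8637 / +1.0353)
    (5,3) via y @ 0.8282
    (5,2) via y @ 1.8635
    (4,2) via x @ 2.1637
    (4,1) via y @ 2.8988
    (4,0) via y @ 3.9340  # hit
  → r_2 = 3.9340
beam 3: φ=45°, α=345°
  direction (0.9659, -0.2588); cell (5,4); t to first gridline: x 0.4555, y 3.0910 (then +1.0353 / +3.8637)
    (6,4) via x @ 0.4555  # hit
  → r_3 = 0.4555
beam 4: φ=135°, α=75°
  direction (0.2588, 0.9659); cell (5,4); t to first gridline: x 1.7000, y 0.2071 (then +3.8637 / +1.0353)
    (5,5) via y @ 0.2071  # hit
  → r_4 = 0.2071

ranges = [0.5798, 3.9340, 0.4555, 0.2071]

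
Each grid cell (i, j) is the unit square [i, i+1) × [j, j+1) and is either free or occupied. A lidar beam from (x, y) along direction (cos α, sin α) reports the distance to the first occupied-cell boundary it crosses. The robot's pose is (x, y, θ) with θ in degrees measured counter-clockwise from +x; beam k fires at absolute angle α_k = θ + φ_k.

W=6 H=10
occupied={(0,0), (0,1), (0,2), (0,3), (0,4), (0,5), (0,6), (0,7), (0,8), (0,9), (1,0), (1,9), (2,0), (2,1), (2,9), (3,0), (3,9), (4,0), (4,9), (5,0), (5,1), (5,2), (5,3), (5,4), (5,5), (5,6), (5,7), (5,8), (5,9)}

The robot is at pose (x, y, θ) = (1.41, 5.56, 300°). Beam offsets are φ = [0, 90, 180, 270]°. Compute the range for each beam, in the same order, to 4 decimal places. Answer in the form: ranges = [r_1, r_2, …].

beam 1: φ=0°, α=300°
  direction (0.5000, -0.8660); cell (1,5); t to first gridline: x 1.1800, y 0.6466 (then +2.0000 / +1.1547)
    (1,4) via y @ 0.6466
    (2,4) via x @ 1.1800
    (2,3) via y @ 1.8013
    (2,2) via y @ 2.9560
    (3,2) via x @ 3.1800
    (3,1) via y @ 4.1107
    (4,1) via x @ 5.1800
    (4,0) via y @ 5.2654  # hit
  → r_1 = 5.2654
beam 2: φ=90°, α=30°
  direction (0.8660, 0.5000); cell (1,5); t to first gridline: x 0.6813, y 0.8800 (then +1.1547 / +2.0000)
    (2,5) via x @ 0.6813
    (2,6) via y @ 0.8800
    (3,6) via x @ 1.8360
    (3,7) via y @ 2.8800
    (4,7) via x @ 2.9907
    (5,7) via x @ 4.1454  # hit
  → r_2 = 4.1454
beam 3: φ=180°, α=120°
  direction (-0.5000, 0.8660); cell (1,5); t to first gridline: x 0.8200, y 0.5081 (then +2.0000 / +1.1547)
    (1,6) via y @ 0.5081
    (0,6) via x @ 0.8200  # hit
  → r_3 = 0.8200
beam 4: φ=270°, α=210°
  direction (-0.8660, -0.5000); cell (1,5); t to first gridline: x 0.4734, y 1.1200 (then +1.1547 / +2.0000)
    (0,5) via x @ 0.4734  # hit
  → r_4 = 0.4734

ranges = [5.2654, 4.1454, 0.8200, 0.4734]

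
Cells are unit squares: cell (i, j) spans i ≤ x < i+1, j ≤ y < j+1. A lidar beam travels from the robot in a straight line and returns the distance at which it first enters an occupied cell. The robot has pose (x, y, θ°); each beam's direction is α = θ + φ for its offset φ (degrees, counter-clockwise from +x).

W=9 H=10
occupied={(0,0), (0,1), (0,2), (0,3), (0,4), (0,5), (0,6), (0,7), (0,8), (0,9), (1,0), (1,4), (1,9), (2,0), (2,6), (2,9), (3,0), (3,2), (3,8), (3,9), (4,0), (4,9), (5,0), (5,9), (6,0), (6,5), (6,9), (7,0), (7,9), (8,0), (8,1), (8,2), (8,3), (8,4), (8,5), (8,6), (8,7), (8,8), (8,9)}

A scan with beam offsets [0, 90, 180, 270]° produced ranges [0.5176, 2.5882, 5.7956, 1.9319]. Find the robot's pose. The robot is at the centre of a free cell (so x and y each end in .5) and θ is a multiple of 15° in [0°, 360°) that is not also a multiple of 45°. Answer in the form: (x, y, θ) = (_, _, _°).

(x, y, θ) = (7.5, 6.5, 15°)

Enumerate (i+0.5, j+0.5, θ) over the 51 free cells and 16 admissible headings. For each, cast all 4 beams and compare to the given ranges.
  (6.5, 7.5, 60°): beam 1 = 1.7321 ≠ 0.5176 ✗
  (2.5, 2.5, 330°): beam 1 = 0.5774 ≠ 0.5176 ✗
  (1.5, 6.5, 105°): beam 1 = 1.9319 ≠ 0.5176 ✗
  (7.5, 3.5, 345°): beam 2 = 1.9319 ≠ 2.5882 ✗
  (5.5, 7.5, 150°): beam 1 = 1.7321 ≠ 0.5176 ✗
  …
  (7.5, 6.5, 15°): r_1=0.5176, r_2=2.5882, r_3=5.7956, r_4=1.9319 — all match ✓
Unique over the lattice → pose = (7.5, 6.5, 15°).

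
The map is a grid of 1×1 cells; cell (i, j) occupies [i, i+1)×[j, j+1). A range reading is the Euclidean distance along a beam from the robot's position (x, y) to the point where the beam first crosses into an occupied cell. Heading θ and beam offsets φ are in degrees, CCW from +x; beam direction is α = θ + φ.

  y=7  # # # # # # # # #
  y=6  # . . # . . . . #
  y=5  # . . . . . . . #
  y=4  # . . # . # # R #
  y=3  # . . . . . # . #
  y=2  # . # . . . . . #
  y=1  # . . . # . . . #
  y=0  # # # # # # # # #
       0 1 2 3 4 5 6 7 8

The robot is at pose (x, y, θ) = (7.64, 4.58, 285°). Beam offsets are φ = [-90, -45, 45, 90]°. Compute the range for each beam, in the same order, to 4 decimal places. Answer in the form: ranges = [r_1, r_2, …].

ranges = [0.6626, 1.2800, 0.4157, 0.3727]

beam 1: φ=-90°, α=195°
  direction (-0.9659, -0.2588); cell (7,4); t to first gridline: x 0.6626, y 2.2409 (then +1.0353 / +3.8637)
    (6,4) via x @ 0.6626  # hit
  → r_1 = 0.6626
beam 2: φ=-45°, α=240°
  direction (-0.5000, -0.8660); cell (7,4); t to first gridline: x 1.2800, y 0.6697 (then +2.0000 / +1.1547)
    (7,3) via y @ 0.6697
    (6,3) via x @ 1.2800  # hit
  → r_2 = 1.2800
beam 3: φ=45°, α=330°
  direction (0.8660, -0.5000); cell (7,4); t to first gridline: x 0.4157, y 1.1600 (then +1.1547 / +2.0000)
    (8,4) via x @ 0.4157  # hit
  → r_3 = 0.4157
beam 4: φ=90°, α=15°
  direction (0.9659, 0.2588); cell (7,4); t to first gridline: x 0.3727, y 1.6228 (then +1.0353 / +3.8637)
    (8,4) via x @ 0.3727  # hit
  → r_4 = 0.3727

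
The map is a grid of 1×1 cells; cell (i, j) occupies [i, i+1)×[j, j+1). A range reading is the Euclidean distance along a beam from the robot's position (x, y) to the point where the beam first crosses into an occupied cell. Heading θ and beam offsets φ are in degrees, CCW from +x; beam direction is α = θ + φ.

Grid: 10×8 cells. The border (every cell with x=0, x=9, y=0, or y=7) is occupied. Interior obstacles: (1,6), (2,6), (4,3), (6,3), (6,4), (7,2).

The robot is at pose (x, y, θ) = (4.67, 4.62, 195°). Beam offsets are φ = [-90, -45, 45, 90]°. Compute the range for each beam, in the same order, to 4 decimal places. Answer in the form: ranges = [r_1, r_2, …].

ranges = [2.4640, 2.7600, 0.7159, 0.6419]

beam 1: φ=-90°, α=105°
  dir = (cos 105°, sin 105°) = (-0.2588, 0.9659); from cell (4,4)
  next x-line at t=2.5887, next y-line at t=0.3934; Δt_x=3.8637, Δt_y=1.0353
    y: enter (4,5) at t=0.3934
    y: enter (4,6) at t=1.4287
    y: enter (4,7) at t=2.4640 ← occupied
  → r_1 = 2.4640
beam 2: φ=-45°, α=150°
  dir = (cos 150°, sin 150°) = (-0.8660, 0.5000); from cell (4,4)
  next x-line at t=0.7736, next y-line at t=0.7600; Δt_x=1.1547, Δt_y=2.0000
    y: enter (4,5) at t=0.7600
    x: enter (3,5) at t=0.7736
    x: enter (2,5) at t=1.9283
    y: enter (2,6) at t=2.7600 ← occupied
  → r_2 = 2.7600
beam 3: φ=45°, α=240°
  dir = (cos 240°, sin 240°) = (-0.5000, -0.8660); from cell (4,4)
  next x-line at t=1.3400, next y-line at t=0.7159; Δt_x=2.0000, Δt_y=1.1547
    y: enter (4,3) at t=0.7159 ← occupied
  → r_3 = 0.7159
beam 4: φ=90°, α=285°
  dir = (cos 285°, sin 285°) = (0.2588, -0.9659); from cell (4,4)
  next x-line at t=1.2750, next y-line at t=0.6419; Δt_x=3.8637, Δt_y=1.0353
    y: enter (4,3) at t=0.6419 ← occupied
  → r_4 = 0.6419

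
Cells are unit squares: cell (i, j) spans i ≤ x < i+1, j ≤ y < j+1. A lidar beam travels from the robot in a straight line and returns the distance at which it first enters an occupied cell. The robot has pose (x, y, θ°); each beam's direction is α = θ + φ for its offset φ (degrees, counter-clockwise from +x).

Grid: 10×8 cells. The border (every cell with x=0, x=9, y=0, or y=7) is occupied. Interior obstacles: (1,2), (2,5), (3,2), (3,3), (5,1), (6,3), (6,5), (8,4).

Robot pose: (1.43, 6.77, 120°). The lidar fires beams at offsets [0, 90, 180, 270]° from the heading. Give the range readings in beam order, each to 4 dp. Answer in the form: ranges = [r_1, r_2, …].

ranges = [0.2656, 0.4965, 1.1400, 0.4600]

beam 1: φ=0°, α=120°
  cosα=-0.5000 sinα=0.8660 | (1,6) | tMaxX 0.8600 tMaxY 0.2656 | tΔX 2.0000 tΔY 1.1547
    t=0.2656 [y] (1,7) — stop
  → r_1 = 0.2656
beam 2: φ=90°, α=210°
  cosα=-0.8660 sinα=-0.5000 | (1,6) | tMaxX 0.4965 tMaxY 1.5400 | tΔX 1.1547 tΔY 2.0000
    t=0.4965 [x] (0,6) — stop
  → r_2 = 0.4965
beam 3: φ=180°, α=300°
  cosα=0.5000 sinα=-0.8660 | (1,6) | tMaxX 1.1400 tMaxY 0.8891 | tΔX 2.0000 tΔY 1.1547
    t=0.8891 [y] (1,5)
    t=1.1400 [x] (2,5) — stop
  → r_3 = 1.1400
beam 4: φ=270°, α=30°
  cosα=0.8660 sinα=0.5000 | (1,6) | tMaxX 0.6582 tMaxY 0.4600 | tΔX 1.1547 tΔY 2.0000
    t=0.4600 [y] (1,7) — stop
  → r_4 = 0.4600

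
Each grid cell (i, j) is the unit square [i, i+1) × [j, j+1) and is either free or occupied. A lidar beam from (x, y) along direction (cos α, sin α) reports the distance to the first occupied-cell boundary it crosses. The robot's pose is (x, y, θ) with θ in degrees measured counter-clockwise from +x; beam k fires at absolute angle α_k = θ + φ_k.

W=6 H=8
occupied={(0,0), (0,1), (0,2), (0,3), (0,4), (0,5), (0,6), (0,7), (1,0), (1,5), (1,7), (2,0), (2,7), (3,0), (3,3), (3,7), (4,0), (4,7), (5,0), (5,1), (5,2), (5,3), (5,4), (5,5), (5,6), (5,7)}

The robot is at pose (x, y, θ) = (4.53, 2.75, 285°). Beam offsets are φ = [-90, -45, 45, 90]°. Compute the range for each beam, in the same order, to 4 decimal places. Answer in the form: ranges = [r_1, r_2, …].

ranges = [3.6545, 2.0207, 0.5427, 0.4866]

beam 1: φ=-90°, α=195°
  direction (-0.9659, -0.2588); cell (4,2); t to first gridline: x 0.5487, y 2.8978 (then +1.0353 / +3.8637)
    (3,2) via x @ 0.5487
    (2,2) via x @ 1.5840
    (1,2) via x @ 2.6192
    (1,1) via y @ 2.8978
    (0,1) via x @ 3.6545  # hit
  → r_1 = 3.6545
beam 2: φ=-45°, α=240°
  direction (-0.5000, -0.8660); cell (4,2); t to first gridline: x 1.0600, y 0.8660 (then +2.0000 / +1.1547)
    (4,1) via y @ 0.8660
    (3,1) via x @ 1.0600
    (3,0) via y @ 2.0207  # hit
  → r_2 = 2.0207
beam 3: φ=45°, α=330°
  direction (0.8660, -0.5000); cell (4,2); t to first gridline: x 0.5427, y 1.5000 (then +1.1547 / +2.0000)
    (5,2) via x @ 0.5427  # hit
  → r_3 = 0.5427
beam 4: φ=90°, α=15°
  direction (0.9659, 0.2588); cell (4,2); t to first gridline: x 0.4866, y 0.9659 (then +1.0353 / +3.8637)
    (5,2) via x @ 0.4866  # hit
  → r_4 = 0.4866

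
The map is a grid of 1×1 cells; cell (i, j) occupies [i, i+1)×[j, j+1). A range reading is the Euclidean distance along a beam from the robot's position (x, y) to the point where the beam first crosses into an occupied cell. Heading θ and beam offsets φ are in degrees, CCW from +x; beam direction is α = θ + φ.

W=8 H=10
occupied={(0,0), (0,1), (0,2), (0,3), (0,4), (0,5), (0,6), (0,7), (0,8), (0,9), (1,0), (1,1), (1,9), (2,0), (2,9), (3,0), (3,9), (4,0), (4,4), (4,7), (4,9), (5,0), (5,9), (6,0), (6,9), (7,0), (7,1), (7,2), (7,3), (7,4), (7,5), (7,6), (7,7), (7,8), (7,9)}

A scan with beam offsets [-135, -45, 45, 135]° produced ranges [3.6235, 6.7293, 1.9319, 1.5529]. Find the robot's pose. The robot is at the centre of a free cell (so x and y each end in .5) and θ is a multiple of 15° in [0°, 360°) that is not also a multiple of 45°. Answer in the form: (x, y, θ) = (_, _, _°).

The pose lattice has 45·16 = 720 candidates. Test each by forward raycasting.
  (1.5, 3.5, 240°): beam 1 = 1.9319 ≠ 3.6235 ✗
  (6.5, 8.5, 195°): beam 1 = 0.5774 ≠ 3.6235 ✗
  (5.5, 8.5, 240°): beam 1 = 0.5176 ≠ 3.6235 ✗
  (4.5, 2.5, 210°): beam 1 = 1.5529 ≠ 3.6235 ✗
  (5.5, 3.5, 30°): beam 1 = 2.5882 ≠ 3.6235 ✗
  …
  (3.5, 2.5, 150°): r_1=3.6235, r_2=6.7293, r_3=1.9319, r_4=1.5529 — all match ✓
Only this pose fits every beam.

(x, y, θ) = (3.5, 2.5, 150°)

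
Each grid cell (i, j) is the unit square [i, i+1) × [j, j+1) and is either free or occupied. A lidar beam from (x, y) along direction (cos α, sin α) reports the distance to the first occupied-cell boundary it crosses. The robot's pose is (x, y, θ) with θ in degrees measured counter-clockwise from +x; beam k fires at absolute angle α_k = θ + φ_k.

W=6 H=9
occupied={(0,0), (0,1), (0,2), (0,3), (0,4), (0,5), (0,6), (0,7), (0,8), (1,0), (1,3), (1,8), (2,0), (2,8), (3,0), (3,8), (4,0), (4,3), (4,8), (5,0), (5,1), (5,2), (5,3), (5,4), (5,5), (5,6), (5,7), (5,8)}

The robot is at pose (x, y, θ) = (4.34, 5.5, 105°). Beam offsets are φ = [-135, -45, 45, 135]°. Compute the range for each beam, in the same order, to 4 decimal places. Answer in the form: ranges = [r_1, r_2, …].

ranges = [0.7621, 1.3200, 3.8567, 5.1962]

beam 1: φ=-135°, α=330°
  direction (0.8660, -0.5000); cell (4,5); t to first gridline: x 0.7621, y 1.0000 (then +1.1547 / +2.0000)
    (5,5) via x @ 0.7621  # hit
  → r_1 = 0.7621
beam 2: φ=-45°, α=60°
  direction (0.5000, 0.8660); cell (4,5); t to first gridline: x 1.3200, y 0.5774 (then +2.0000 / +1.1547)
    (4,6) via y @ 0.5774
    (5,6) via x @ 1.3200  # hit
  → r_2 = 1.3200
beam 3: φ=45°, α=150°
  direction (-0.8660, 0.5000); cell (4,5); t to first gridline: x 0.3926, y 1.0000 (then +1.1547 / +2.0000)
    (3,5) via x @ 0.3926
    (3,6) via y @ 1.0000
    (2,6) via x @ 1.5473
    (1,6) via x @ 2.7020
    (1,7) via y @ 3.0000
    (0,7) via x @ 3.8567  # hit
  → r_3 = 3.8567
beam 4: φ=135°, α=240°
  direction (-0.5000, -0.8660); cell (4,5); t to first gridline: x 0.6800, y 0.5774 (then +2.0000 / +1.1547)
    (4,4) via y @ 0.5774
    (3,4) via x @ 0.6800
    (3,3) via y @ 1.7321
    (2,3) via x @ 2.6800
    (2,2) via y @ 2.8868
    (2,1) via y @ 4.0415
    (1,1) via x @ 4.6800
    (1,0) via y @ 5.1962  # hit
  → r_4 = 5.1962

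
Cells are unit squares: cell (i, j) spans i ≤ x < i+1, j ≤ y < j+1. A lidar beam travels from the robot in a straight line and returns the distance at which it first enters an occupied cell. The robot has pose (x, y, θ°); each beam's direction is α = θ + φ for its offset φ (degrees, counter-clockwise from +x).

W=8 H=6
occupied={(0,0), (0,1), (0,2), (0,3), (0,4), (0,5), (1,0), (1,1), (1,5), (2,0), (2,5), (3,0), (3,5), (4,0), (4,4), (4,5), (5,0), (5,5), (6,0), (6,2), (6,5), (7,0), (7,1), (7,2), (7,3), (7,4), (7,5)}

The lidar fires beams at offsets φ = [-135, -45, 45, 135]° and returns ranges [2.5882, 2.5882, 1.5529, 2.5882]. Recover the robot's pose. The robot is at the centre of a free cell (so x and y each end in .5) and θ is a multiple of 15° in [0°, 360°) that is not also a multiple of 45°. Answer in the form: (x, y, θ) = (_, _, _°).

(x, y, θ) = (3.5, 3.5, 30°)

Enumerate (i+0.5, j+0.5, θ) over the 21 free cells and 16 admissible headings. For each, cast all 4 beams and compare to the given ranges.
  (5.5, 2.5, 240°): beam 1 = 1.9319 ≠ 2.5882 ✗
  (6.5, 3.5, 60°): beam 1 = 0.5176 ≠ 2.5882 ✗
  (6.5, 4.5, 300°): beam 1 = 1.5529 ≠ 2.5882 ✗
  …
  (3.5, 3.5, 30°): r_1=2.5882, r_2=2.5882, r_3=1.5529, r_4=2.5882 — all match ✓
Unique over the lattice → pose = (3.5, 3.5, 30°).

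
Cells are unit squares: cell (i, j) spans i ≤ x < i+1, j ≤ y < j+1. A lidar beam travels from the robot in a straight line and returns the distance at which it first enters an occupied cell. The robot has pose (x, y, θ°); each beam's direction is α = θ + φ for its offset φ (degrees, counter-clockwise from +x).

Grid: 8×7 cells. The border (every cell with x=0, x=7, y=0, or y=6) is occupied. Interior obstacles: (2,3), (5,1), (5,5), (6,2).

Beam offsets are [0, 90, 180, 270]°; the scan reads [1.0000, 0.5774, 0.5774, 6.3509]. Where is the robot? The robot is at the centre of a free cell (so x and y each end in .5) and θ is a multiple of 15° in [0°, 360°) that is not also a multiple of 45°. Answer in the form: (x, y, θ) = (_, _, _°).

Enumerate (i+0.5, j+0.5, θ) over the 26 free cells and 16 admissible headings. For each, cast all 4 beams and compare to the given ranges.
  (3.5, 1.5, 75°): beam 1 = 4.6587 ≠ 1.0000 ✗
  (1.5, 5.5, 255°): beam 1 = 1.9319 ≠ 1.0000 ✗
  (6.5, 3.5, 30°): beam 1 = 0.5774 ≠ 1.0000 ✗
  (1.5, 4.5, 255°): beam 1 = 1.9319 ≠ 1.0000 ✗
  …
  (1.5, 1.5, 120°): r_1=1.0000, r_2=0.5774, r_3=0.5774, r_4=6.3509 — all match ✓
Unique over the lattice → pose = (1.5, 1.5, 120°).

(x, y, θ) = (1.5, 1.5, 120°)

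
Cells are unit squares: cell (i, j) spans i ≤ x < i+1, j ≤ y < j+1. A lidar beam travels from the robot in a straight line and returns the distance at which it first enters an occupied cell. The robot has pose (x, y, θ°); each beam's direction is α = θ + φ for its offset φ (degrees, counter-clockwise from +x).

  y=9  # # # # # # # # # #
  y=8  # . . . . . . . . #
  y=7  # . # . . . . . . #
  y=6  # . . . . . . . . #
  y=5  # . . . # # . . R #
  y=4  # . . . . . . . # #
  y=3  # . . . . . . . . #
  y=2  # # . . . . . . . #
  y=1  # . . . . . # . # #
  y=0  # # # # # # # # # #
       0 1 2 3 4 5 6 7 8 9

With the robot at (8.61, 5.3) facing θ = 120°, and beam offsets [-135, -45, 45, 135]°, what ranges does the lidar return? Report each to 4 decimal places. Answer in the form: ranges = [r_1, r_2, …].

beam 1: φ=-135°, α=345°
  d=(0.9659,-0.2588)  start (8,5)  tX=0.4038 tY=1.1591  stride 1/|dx|=1.0353 1/|dy|=3.8637
    cross x-line → (9,5), t=0.4038 (wall)
  → r_1 = 0.4038
beam 2: φ=-45°, α=75°
  d=(0.2588,0.9659)  start (8,5)  tX=1.5068 tY=0.7247  stride 1/|dx|=3.8637 1/|dy|=1.0353
    cross y-line → (8,6), t=0.7247
    cross x-line → (9,6), t=1.5068 (wall)
  → r_2 = 1.5068
beam 3: φ=45°, α=165°
  d=(-0.9659,0.2588)  start (8,5)  tX=0.6315 tY=2.7046  stride 1/|dx|=1.0353 1/|dy|=3.8637
    cross x-line → (7,5), t=0.6315
    cross x-line → (6,5), t=1.6668
    cross x-line → (5,5), t=2.7021 (wall)
  → r_3 = 2.7021
beam 4: φ=135°, α=255°
  d=(-0.2588,-0.9659)  start (8,5)  tX=2.3569 tY=0.3106  stride 1/|dx|=3.8637 1/|dy|=1.0353
    cross y-line → (8,4), t=0.3106 (wall)
  → r_4 = 0.3106

ranges = [0.4038, 1.5068, 2.7021, 0.3106]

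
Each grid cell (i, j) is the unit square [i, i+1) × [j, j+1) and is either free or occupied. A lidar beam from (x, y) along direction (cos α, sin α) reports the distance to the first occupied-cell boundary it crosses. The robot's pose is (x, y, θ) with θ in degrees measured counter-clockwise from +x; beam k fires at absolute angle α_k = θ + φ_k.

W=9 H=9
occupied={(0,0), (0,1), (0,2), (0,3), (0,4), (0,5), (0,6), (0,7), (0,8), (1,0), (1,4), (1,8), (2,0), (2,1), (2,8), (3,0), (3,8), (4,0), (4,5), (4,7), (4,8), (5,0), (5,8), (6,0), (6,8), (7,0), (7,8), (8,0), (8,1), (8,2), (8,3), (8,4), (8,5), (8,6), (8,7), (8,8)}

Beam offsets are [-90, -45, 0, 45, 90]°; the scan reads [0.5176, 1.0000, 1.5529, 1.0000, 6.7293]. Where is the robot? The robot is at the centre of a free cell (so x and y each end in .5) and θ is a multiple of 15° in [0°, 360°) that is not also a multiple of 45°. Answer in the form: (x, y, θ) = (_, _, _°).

Candidates: 45 free-cell centres × 16 headings = 720 poses. Raycast each; keep the one whose scan matches to 4 dp.
  (4.5, 2.5, 105°): beam 1 = 3.6235 ≠ 0.5176 ✗
  (7.5, 5.5, 240°): beam 1 = 3.0000 ≠ 0.5176 ✗
  (4.5, 1.5, 240°): beam 1 = 4.0415 ≠ 0.5176 ✗
  (4.5, 1.5, 195°): beam 1 = 6.7293 ≠ 0.5176 ✗
  …
  (1.5, 2.5, 285°): r_1=0.5176, r_2=1.0000, r_3=1.5529, r_4=1.0000, r_5=6.7293 — all match ✓
Only this pose fits every beam.

(x, y, θ) = (1.5, 2.5, 285°)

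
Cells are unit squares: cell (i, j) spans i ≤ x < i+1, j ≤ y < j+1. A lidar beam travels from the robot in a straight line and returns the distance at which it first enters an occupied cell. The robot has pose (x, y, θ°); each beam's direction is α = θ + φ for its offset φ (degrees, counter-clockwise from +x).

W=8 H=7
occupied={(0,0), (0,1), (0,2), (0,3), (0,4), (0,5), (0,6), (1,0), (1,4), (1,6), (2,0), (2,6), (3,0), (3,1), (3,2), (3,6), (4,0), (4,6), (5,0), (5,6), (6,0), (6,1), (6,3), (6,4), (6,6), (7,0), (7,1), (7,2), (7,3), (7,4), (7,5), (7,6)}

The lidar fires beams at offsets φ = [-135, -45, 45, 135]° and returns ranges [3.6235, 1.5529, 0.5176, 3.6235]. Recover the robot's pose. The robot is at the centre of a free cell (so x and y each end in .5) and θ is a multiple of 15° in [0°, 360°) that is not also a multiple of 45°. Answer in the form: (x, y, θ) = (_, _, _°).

(x, y, θ) = (2.5, 4.5, 120°)

The pose lattice has 24·16 = 384 candidates. Test each by forward raycasting.
  (5.5, 2.5, 300°): beam 1 = 1.5529 ≠ 3.6235 ✗
  (5.5, 1.5, 105°): beam 1 = 0.5774 ≠ 3.6235 ✗
  (2.5, 2.5, 30°): beam 1 = 1.5529 ≠ 3.6235 ✗
  …
  (2.5, 4.5, 120°): r_1=3.6235, r_2=1.5529, r_3=0.5176, r_4=3.6235 — all match ✓
Only this pose fits every beam.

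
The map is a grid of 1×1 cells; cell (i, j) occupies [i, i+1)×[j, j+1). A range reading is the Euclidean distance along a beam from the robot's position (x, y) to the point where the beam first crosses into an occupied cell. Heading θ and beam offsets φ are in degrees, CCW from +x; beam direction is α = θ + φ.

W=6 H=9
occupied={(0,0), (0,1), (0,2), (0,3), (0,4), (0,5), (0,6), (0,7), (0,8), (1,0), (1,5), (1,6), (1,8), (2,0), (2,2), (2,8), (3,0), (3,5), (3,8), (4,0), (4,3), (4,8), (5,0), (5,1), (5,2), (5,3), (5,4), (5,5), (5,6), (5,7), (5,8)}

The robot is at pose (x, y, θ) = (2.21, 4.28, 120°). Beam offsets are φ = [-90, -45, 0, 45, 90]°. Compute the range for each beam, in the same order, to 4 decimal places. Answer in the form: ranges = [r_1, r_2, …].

ranges = [1.4400, 3.8512, 0.8314, 1.2527, 1.3972]

beam 1: φ=-90°, α=30°
  d=(0.8660,0.5000)  start (2,4)  tX=0.9122 tY=1.4400  stride 1/|dx|=1.1547 1/|dy|=2.0000
    cross x-line → (3,4), t=0.9122
    cross y-line → (3,5), t=1.4400 (wall)
  → r_1 = 1.4400
beam 2: φ=-45°, α=75°
  d=(0.2588,0.9659)  start (2,4)  tX=3.0523 tY=0.7454  stride 1/|dx|=3.8637 1/|dy|=1.0353
    cross y-line → (2,5), t=0.7454
    cross y-line → (2,6), t=1.7807
    cross y-line → (2,7), t=2.8160
    cross x-line → (3,7), t=3.0523
    cross y-line → (3,8), t=3.8512 (wall)
  → r_2 = 3.8512
beam 3: φ=0°, α=120°
  d=(-0.5000,0.8660)  start (2,4)  tX=0.4200 tY=0.8314  stride 1/|dx|=2.0000 1/|dy|=1.1547
    cross x-line → (1,4), t=0.4200
    cross y-line → (1,5), t=0.8314 (wall)
  → r_3 = 0.8314
beam 4: φ=45°, α=165°
  d=(-0.9659,0.2588)  start (2,4)  tX=0.2174 tY=2.7819  stride 1/|dx|=1.0353 1/|dy|=3.8637
    cross x-line → (1,4), t=0.2174
    cross x-line → (0,4), t=1.2527 (wall)
  → r_4 = 1.2527
beam 5: φ=90°, α=210°
  d=(-0.8660,-0.5000)  start (2,4)  tX=0.2425 tY=0.5600  stride 1/|dx|=1.1547 1/|dy|=2.0000
    cross x-line → (1,4), t=0.2425
    cross y-line → (1,3), t=0.5600
    cross x-line → (0,3), t=1.3972 (wall)
  → r_5 = 1.3972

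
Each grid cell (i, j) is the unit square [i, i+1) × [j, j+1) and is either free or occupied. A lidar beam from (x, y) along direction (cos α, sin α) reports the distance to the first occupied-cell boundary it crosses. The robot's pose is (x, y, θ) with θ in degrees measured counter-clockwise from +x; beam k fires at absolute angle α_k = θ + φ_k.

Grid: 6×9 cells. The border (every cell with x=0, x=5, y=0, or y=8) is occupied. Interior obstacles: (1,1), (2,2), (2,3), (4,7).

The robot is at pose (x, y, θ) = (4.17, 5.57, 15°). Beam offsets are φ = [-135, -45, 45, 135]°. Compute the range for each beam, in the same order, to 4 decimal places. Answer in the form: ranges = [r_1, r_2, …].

beam 1: φ=-135°, α=240°
  cosα=-0.5000 sinα=-0.8660 | (4,5) | tMaxX 0.3400 tMaxY 0.6582 | tΔX 2.0000 tΔY 1.1547
    t=0.3400 [x] (3,5)
    t=0.6582 [y] (3,4)
    t=1.8129 [y] (3,3)
    t=2.3400 [x] (2,3) — stop
  → r_1 = 2.3400
beam 2: φ=-45°, α=330°
  cosα=0.8660 sinα=-0.5000 | (4,5) | tMaxX 0.9584 tMaxY 1.1400 | tΔX 1.1547 tΔY 2.0000
    t=0.9584 [x] (5,5) — stop
  → r_2 = 0.9584
beam 3: φ=45°, α=60°
  cosα=0.5000 sinα=0.8660 | (4,5) | tMaxX 1.6600 tMaxY 0.4965 | tΔX 2.0000 tΔY 1.1547
    t=0.4965 [y] (4,6)
    t=1.6512 [y] (4,7) — stop
  → r_3 = 1.6512
beam 4: φ=135°, α=150°
  cosα=-0.8660 sinα=0.5000 | (4,5) | tMaxX 0.1963 tMaxY 0.8600 | tΔX 1.1547 tΔY 2.0000
    t=0.1963 [x] (3,5)
    t=0.8600 [y] (3,6)
    t=1.3510 [x] (2,6)
    t=2.5057 [x] (1,6)
    t=2.8600 [y] (1,7)
    t=3.6604 [x] (0,7) — stop
  → r_4 = 3.6604

ranges = [2.3400, 0.9584, 1.6512, 3.6604]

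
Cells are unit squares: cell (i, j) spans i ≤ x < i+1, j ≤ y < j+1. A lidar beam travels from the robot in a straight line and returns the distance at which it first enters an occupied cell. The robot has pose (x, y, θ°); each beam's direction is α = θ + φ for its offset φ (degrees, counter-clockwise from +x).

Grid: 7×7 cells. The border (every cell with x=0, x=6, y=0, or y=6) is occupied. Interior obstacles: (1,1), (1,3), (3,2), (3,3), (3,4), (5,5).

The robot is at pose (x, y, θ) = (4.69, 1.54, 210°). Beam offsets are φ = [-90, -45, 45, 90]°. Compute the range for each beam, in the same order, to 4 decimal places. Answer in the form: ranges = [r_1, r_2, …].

ranges = [1.3800, 3.8202, 0.5590, 0.6235]

beam 1: φ=-90°, α=120°
  dir = (cos 120°, sin 120°) = (-0.5000, 0.8660); from cell (4,1)
  next x-line at t=1.3800, next y-line at t=0.5312; Δt_x=2.0000, Δt_y=1.1547
    y: enter (4,2) at t=0.5312
    x: enter (3,2) at t=1.3800 ← occupied
  → r_1 = 1.3800
beam 2: φ=-45°, α=165°
  dir = (cos 165°, sin 165°) = (-0.9659, 0.2588); from cell (4,1)
  next x-line at t=0.7143, next y-line at t=1.7773; Δt_x=1.0353, Δt_y=3.8637
    x: enter (3,1) at t=0.7143
    x: enter (2,1) at t=1.7496
    y: enter (2,2) at t=1.7773
    x: enter (1,2) at t=2.7849
    x: enter (0,2) at t=3.8202 ← occupied
  → r_2 = 3.8202
beam 3: φ=45°, α=255°
  dir = (cos 255°, sin 255°) = (-0.2588, -0.9659); from cell (4,1)
  next x-line at t=2.6660, next y-line at t=0.5590; Δt_x=3.8637, Δt_y=1.0353
    y: enter (4,0) at t=0.5590 ← occupied
  → r_3 = 0.5590
beam 4: φ=90°, α=300°
  dir = (cos 300°, sin 300°) = (0.5000, -0.8660); from cell (4,1)
  next x-line at t=0.6200, next y-line at t=0.6235; Δt_x=2.0000, Δt_y=1.1547
    x: enter (5,1) at t=0.6200
    y: enter (5,0) at t=0.6235 ← occupied
  → r_4 = 0.6235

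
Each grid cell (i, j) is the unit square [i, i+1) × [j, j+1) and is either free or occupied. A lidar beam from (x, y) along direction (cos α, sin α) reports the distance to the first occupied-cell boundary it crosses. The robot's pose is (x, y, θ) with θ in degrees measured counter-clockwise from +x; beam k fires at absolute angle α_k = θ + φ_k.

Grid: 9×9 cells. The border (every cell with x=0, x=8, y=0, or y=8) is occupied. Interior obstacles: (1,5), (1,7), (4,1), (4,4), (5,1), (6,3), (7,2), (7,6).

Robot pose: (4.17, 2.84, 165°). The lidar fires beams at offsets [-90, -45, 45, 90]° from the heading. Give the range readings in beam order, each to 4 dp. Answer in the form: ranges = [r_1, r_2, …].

beam 1: φ=-90°, α=75°
  direction (0.2588, 0.9659); cell (4,2); t to first gridline: x 3.2069, y 0.1656 (then +3.8637 / +1.0353)
    (4,3) via y @ 0.1656
    (4,4) via y @ 1.2009  # hit
  → r_1 = 1.2009
beam 2: φ=-45°, α=120°
  direction (-0.5000, 0.8660); cell (4,2); t to first gridline: x 0.3400, y 0.1848 (then +2.0000 / +1.1547)
    (4,3) via y @ 0.1848
    (3,3) via x @ 0.3400
    (3,4) via y @ 1.3395
    (2,4) via x @ 2.3400
    (2,5) via y @ 2.4942
    (2,6) via y @ 3.6489
    (1,6) via x @ 4.3400
    (1,7) via y @ 4.8036  # hit
  → r_2 = 4.8036
beam 3: φ=45°, α=210°
  direction (-0.8660, -0.5000); cell (4,2); t to first gridline: x 0.1963, y 1.6800 (then +1.1547 / +2.0000)
    (3,2) via x @ 0.1963
    (2,2) via x @ 1.3510
    (2,1) via y @ 1.6800
    (1,1) via x @ 2.5057
    (0,1) via x @ 3.6604  # hit
  → r_3 = 3.6604
beam 4: φ=90°, α=255°
  direction (-0.2588, -0.9659); cell (4,2); t to first gridline: x 0.6568, y 0.8696 (then +3.8637 / +1.0353)
    (3,2) via x @ 0.6568
    (3,1) via y @ 0.8696
    (3,0) via y @ 1.9049  # hit
  → r_4 = 1.9049

ranges = [1.2009, 4.8036, 3.6604, 1.9049]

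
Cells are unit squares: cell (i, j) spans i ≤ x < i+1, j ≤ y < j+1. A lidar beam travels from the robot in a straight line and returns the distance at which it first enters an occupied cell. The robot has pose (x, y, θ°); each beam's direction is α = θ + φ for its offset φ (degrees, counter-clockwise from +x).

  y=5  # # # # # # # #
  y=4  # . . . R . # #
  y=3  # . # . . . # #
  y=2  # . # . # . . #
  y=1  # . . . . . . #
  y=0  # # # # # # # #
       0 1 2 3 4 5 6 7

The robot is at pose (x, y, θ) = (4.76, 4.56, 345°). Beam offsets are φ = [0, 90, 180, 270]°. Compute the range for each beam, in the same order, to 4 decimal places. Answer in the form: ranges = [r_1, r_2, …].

beam 1: φ=0°, α=345°
  cosα=0.9659 sinα=-0.2588 | (4,4) | tMaxX 0.2485 tMaxY 2.1637 | tΔX 1.0353 tΔY 3.8637
    t=0.2485 [x] (5,4)
    t=1.2837 [x] (6,4) — stop
  → r_1 = 1.2837
beam 2: φ=90°, α=75°
  cosα=0.2588 sinα=0.9659 | (4,4) | tMaxX 0.9273 tMaxY 0.4555 | tΔX 3.8637 tΔY 1.0353
    t=0.4555 [y] (4,5) — stop
  → r_2 = 0.4555
beam 3: φ=180°, α=165°
  cosα=-0.9659 sinα=0.2588 | (4,4) | tMaxX 0.7868 tMaxY 1.7000 | tΔX 1.0353 tΔY 3.8637
    t=0.7868 [x] (3,4)
    t=1.7000 [y] (3,5) — stop
  → r_3 = 1.7000
beam 4: φ=270°, α=255°
  cosα=-0.2588 sinα=-0.9659 | (4,4) | tMaxX 2.9364 tMaxY 0.5798 | tΔX 3.8637 tΔY 1.0353
    t=0.5798 [y] (4,3)
    t=1.6150 [y] (4,2) — stop
  → r_4 = 1.6150

ranges = [1.2837, 0.4555, 1.7000, 1.6150]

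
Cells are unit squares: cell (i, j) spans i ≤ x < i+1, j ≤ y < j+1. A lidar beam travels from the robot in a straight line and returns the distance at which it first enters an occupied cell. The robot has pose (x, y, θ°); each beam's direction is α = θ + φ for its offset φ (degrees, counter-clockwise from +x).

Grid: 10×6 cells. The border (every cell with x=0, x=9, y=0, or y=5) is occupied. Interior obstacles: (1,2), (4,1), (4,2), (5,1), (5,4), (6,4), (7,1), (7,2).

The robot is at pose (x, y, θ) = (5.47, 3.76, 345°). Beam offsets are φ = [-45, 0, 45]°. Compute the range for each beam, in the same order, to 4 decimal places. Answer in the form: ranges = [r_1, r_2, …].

ranges = [3.0600, 3.6545, 0.4800]

beam 1: φ=-45°, α=300°
  d=(0.5000,-0.8660)  start (5,3)  tX=1.0600 tY=0.8776  stride 1/|dx|=2.0000 1/|dy|=1.1547
    cross y-line → (5,2), t=0.8776
    cross x-line → (6,2), t=1.0600
    cross y-line → (6,1), t=2.0323
    cross x-line → (7,1), t=3.0600 (wall)
  → r_1 = 3.0600
beam 2: φ=0°, α=345°
  d=(0.9659,-0.2588)  start (5,3)  tX=0.5487 tY=2.9364  stride 1/|dx|=1.0353 1/|dy|=3.8637
    cross x-line → (6,3), t=0.5487
    cross x-line → (7,3), t=1.5840
    cross x-line → (8,3), t=2.6192
    cross y-line → (8,2), t=2.9364
    cross x-line → (9,2), t=3.6545 (wall)
  → r_2 = 3.6545
beam 3: φ=45°, α=30°
  d=(0.8660,0.5000)  start (5,3)  tX=0.6120 tY=0.4800  stride 1/|dx|=1.1547 1/|dy|=2.0000
    cross y-line → (5,4), t=0.4800 (wall)
  → r_3 = 0.4800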